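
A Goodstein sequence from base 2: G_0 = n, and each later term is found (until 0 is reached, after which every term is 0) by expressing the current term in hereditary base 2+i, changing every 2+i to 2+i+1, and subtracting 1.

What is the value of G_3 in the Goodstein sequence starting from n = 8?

6310

(0) 8|_2 = 2^(2 + 1) ↦ 3^(3 + 1)|_3 = 81 ⇒ 80
(1) 80|_3 = 2·3^3 + 2·3^2 + 2·3 + 2 ↦ 2·4^4 + 2·4^2 + 2·4 + 2|_4 = 554 ⇒ 553
(2) 553|_4 = 2·4^4 + 2·4^2 + 2·4 + 1 ↦ 2·5^5 + 2·5^2 + 2·5 + 1|_5 = 6311 ⇒ 6310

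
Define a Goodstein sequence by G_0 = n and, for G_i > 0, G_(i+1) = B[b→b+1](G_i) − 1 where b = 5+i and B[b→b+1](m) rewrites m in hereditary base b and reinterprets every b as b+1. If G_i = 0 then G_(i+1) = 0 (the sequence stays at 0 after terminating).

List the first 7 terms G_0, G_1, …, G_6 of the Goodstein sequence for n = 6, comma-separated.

G_0=6  [base 5] 5 + 1  →[5↦6]→  6 + 1 = 7  −1 ⇒ G_1=6
G_1=6  [base 6] 6  →[6↦7]→  7 = 7  −1 ⇒ G_2=6
G_2=6  [base 7] 6  →[7↦8]→  6 = 6  −1 ⇒ G_3=5
G_3=5  [base 8] 5  →[8↦9]→  5 = 5  −1 ⇒ G_4=4
G_4=4  [base 9] 4  →[9↦10]→  4 = 4  −1 ⇒ G_5=3
G_5=3  [base 10] 3  →[10↦11]→  3 = 3  −1 ⇒ G_6=2

6, 6, 6, 5, 4, 3, 2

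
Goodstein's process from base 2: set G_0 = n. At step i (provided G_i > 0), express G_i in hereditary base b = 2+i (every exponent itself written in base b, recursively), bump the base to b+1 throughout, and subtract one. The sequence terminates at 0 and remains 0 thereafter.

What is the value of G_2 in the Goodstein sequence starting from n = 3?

base 2: 3 = 2 + 1; at 3: 3 + 1 = 4; next = 3
base 3: 3 = 3; at 4: 4 = 4; next = 3

3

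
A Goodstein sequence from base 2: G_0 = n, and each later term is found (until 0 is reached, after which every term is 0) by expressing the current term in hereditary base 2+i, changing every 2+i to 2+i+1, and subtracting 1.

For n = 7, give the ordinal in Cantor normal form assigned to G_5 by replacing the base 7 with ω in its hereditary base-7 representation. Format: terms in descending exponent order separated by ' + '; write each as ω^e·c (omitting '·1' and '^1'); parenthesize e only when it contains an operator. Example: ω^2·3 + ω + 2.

ω^ω

(0) 7|_2 = 2^2 + 2 + 1 ↦ 3^3 + 3 + 1|_3 = 31 ⇒ 30
(1) 30|_3 = 3^3 + 3 ↦ 4^4 + 4|_4 = 260 ⇒ 259
(2) 259|_4 = 4^4 + 3 ↦ 5^5 + 3|_5 = 3128 ⇒ 3127
(3) 3127|_5 = 5^5 + 2 ↦ 6^6 + 2|_6 = 46658 ⇒ 46657
(4) 46657|_6 = 6^6 + 1 ↦ 7^7 + 1|_7 = 823544 ⇒ 823543
(5) 823543|_7 = 7^7 ↦ 8^8|_8 = 16777216 ⇒ 16777215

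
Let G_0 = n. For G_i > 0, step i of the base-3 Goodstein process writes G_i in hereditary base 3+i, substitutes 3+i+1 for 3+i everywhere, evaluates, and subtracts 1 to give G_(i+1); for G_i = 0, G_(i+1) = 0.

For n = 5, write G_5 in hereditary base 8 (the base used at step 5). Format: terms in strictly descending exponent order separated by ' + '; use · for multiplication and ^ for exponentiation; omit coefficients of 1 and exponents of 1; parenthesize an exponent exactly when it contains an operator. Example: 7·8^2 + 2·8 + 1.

3

base 3: 5 = 3 + 2; at 4: 4 + 2 = 6; next = 5
base 4: 5 = 4 + 1; at 5: 5 + 1 = 6; next = 5
base 5: 5 = 5; at 6: 6 = 6; next = 5
base 6: 5 = 5; at 7: 5 = 5; next = 4
base 7: 4 = 4; at 8: 4 = 4; next = 3
base 8: 3 = 3; at 9: 3 = 3; next = 2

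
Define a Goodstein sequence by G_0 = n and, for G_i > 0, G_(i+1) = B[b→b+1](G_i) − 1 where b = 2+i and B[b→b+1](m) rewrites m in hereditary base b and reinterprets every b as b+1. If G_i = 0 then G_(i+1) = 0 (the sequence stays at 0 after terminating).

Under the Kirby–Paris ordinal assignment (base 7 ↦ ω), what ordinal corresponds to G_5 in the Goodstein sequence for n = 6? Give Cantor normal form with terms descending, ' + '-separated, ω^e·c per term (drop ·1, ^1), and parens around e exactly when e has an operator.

ω^5·5 + ω^4·5 + ω^3·5 + ω^2·5 + ω·5 + 4

G_0 = 6. HB_2(6) = 2^2 + 2. Bump = 30. G_1 = 29.
G_1 = 29. HB_3(29) = 3^3 + 2. Bump = 258. G_2 = 257.
G_2 = 257. HB_4(257) = 4^4 + 1. Bump = 3126. G_3 = 3125.
G_3 = 3125. HB_5(3125) = 5^5. Bump = 46656. G_4 = 46655.
G_4 = 46655. HB_6(46655) = 5·6^5 + 5·6^4 + 5·6^3 + 5·6^2 + 5·6 + 5. Bump = 98040. G_5 = 98039.
G_5 = 98039. HB_7(98039) = 5·7^5 + 5·7^4 + 5·7^3 + 5·7^2 + 5·7 + 4. Bump = 187244. G_6 = 187243.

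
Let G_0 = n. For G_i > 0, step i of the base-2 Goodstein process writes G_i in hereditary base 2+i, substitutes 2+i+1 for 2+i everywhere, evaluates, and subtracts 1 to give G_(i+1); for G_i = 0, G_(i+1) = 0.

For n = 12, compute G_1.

107

step 0: 12 = 2^(2 + 1) + 2^2; sub 3 for 2: 3^(3 + 1) + 3^3; = 108; G_1 = 108−1 = 107
step 1: 107 = 3^(3 + 1) + 2·3^2 + 2·3 + 2; sub 4 for 3: 4^(4 + 1) + 2·4^2 + 2·4 + 2; = 1066; G_2 = 1066−1 = 1065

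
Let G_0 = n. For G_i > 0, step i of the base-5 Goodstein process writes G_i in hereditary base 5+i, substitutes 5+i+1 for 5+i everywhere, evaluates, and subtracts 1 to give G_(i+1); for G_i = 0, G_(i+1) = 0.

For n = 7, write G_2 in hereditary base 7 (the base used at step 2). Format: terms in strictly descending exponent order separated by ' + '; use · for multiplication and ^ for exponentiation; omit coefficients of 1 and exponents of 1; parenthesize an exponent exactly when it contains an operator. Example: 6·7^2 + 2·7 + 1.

step 0: 7 = 5 + 2; sub 6 for 5: 6 + 2; = 8; G_1 = 8−1 = 7
step 1: 7 = 6 + 1; sub 7 for 6: 7 + 1; = 8; G_2 = 8−1 = 7
step 2: 7 = 7; sub 8 for 7: 8; = 8; G_3 = 8−1 = 7

7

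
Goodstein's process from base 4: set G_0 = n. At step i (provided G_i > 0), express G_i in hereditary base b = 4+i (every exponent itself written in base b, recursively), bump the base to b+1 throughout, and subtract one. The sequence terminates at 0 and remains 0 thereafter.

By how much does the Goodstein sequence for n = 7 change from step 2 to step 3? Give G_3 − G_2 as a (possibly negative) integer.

G_0 = 7. HB_4(7) = 4 + 3. Bump = 8. G_1 = 7.
G_1 = 7. HB_5(7) = 5 + 2. Bump = 8. G_2 = 7.
G_2 = 7. HB_6(7) = 6 + 1. Bump = 8. G_3 = 7.

0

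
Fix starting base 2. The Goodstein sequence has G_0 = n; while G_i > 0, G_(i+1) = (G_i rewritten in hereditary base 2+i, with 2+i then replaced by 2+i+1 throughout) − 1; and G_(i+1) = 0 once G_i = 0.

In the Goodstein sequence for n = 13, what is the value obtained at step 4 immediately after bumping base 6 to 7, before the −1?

5765999

13 —HB2→ 2^(2 + 1) + 2^2 + 1 —bump→ 3^(3 + 1) + 3^3 + 1 = 109 —(−1)→ 108
108 —HB3→ 3^(3 + 1) + 3^3 —bump→ 4^(4 + 1) + 4^4 = 1280 —(−1)→ 1279
1279 —HB4→ 4^(4 + 1) + 3·4^3 + 3·4^2 + 3·4 + 3 —bump→ 5^(5 + 1) + 3·5^3 + 3·5^2 + 3·5 + 3 = 16093 —(−1)→ 16092
16092 —HB5→ 5^(5 + 1) + 3·5^3 + 3·5^2 + 3·5 + 2 —bump→ 6^(6 + 1) + 3·6^3 + 3·6^2 + 3·6 + 2 = 280712 —(−1)→ 280711
280711 —HB6→ 6^(6 + 1) + 3·6^3 + 3·6^2 + 3·6 + 1 —bump→ 7^(7 + 1) + 3·7^3 + 3·7^2 + 3·7 + 1 = 5765999 —(−1)→ 5765998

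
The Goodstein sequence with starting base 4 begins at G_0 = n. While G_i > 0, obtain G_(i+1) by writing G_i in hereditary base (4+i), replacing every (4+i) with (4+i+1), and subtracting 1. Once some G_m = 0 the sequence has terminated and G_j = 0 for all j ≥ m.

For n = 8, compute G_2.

9

[0] 8 ≡ 2·4 (base 4). Lift 5: 10. −1: 9.
[1] 9 ≡ 5 + 4 (base 5). Lift 6: 10. −1: 9.
[2] 9 ≡ 6 + 3 (base 6). Lift 7: 10. −1: 9.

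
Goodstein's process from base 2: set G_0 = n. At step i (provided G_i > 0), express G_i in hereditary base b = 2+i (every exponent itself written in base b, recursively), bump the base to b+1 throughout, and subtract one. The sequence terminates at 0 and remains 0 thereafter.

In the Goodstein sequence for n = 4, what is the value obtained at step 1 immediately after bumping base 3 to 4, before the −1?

i=0: 4 = 2^2 (b=2); 2→3: 3^3 = 27; 27−1 = 26
i=1: 26 = 2·3^2 + 2·3 + 2 (b=3); 3→4: 2·4^2 + 2·4 + 2 = 42; 42−1 = 41

42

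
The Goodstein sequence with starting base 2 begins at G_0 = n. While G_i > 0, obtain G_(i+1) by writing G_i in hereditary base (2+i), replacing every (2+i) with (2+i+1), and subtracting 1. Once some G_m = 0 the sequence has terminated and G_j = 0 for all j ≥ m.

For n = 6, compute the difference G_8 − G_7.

G_0=6  [base 2] 2^2 + 2  →[2↦3]→  3^3 + 3 = 30  −1 ⇒ G_1=29
G_1=29  [base 3] 3^3 + 2  →[3↦4]→  4^4 + 2 = 258  −1 ⇒ G_2=257
G_2=257  [base 4] 4^4 + 1  →[4↦5]→  5^5 + 1 = 3126  −1 ⇒ G_3=3125
G_3=3125  [base 5] 5^5  →[5↦6]→  6^6 = 46656  −1 ⇒ G_4=46655
G_4=46655  [base 6] 5·6^5 + 5·6^4 + 5·6^3 + 5·6^2 + 5·6 + 5  →[6↦7]→  5·7^5 + 5·7^4 + 5·7^3 + 5·7^2 + 5·7 + 5 = 98040  −1 ⇒ G_5=98039
G_5=98039  [base 7] 5·7^5 + 5·7^4 + 5·7^3 + 5·7^2 + 5·7 + 4  →[7↦8]→  5·8^5 + 5·8^4 + 5·8^3 + 5·8^2 + 5·8 + 4 = 187244  −1 ⇒ G_6=187243
G_6=187243  [base 8] 5·8^5 + 5·8^4 + 5·8^3 + 5·8^2 + 5·8 + 3  →[8↦9]→  5·9^5 + 5·9^4 + 5·9^3 + 5·9^2 + 5·9 + 3 = 332148  −1 ⇒ G_7=332147
G_7=332147  [base 9] 5·9^5 + 5·9^4 + 5·9^3 + 5·9^2 + 5·9 + 2  →[9↦10]→  5·10^5 + 5·10^4 + 5·10^3 + 5·10^2 + 5·10 + 2 = 555552  −1 ⇒ G_8=555551

223404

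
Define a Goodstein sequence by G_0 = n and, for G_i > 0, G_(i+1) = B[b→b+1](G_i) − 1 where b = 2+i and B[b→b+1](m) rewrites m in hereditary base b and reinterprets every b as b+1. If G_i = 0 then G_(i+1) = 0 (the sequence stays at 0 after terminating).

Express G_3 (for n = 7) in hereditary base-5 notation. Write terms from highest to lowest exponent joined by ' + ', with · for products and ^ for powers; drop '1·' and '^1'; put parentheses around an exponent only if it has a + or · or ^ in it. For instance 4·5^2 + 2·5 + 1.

5^5 + 2

G_0 = 7. HB_2(7) = 2^2 + 2 + 1. Bump = 31. G_1 = 30.
G_1 = 30. HB_3(30) = 3^3 + 3. Bump = 260. G_2 = 259.
G_2 = 259. HB_4(259) = 4^4 + 3. Bump = 3128. G_3 = 3127.
G_3 = 3127. HB_5(3127) = 5^5 + 2. Bump = 46658. G_4 = 46657.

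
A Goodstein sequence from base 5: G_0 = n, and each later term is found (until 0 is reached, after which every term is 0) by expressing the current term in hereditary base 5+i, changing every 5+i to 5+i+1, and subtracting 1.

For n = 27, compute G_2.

G_0 = 27. HB_5(27) = 5^2 + 2. Bump = 38. G_1 = 37.
G_1 = 37. HB_6(37) = 6^2 + 1. Bump = 50. G_2 = 49.
G_2 = 49. HB_7(49) = 7^2. Bump = 64. G_3 = 63.

49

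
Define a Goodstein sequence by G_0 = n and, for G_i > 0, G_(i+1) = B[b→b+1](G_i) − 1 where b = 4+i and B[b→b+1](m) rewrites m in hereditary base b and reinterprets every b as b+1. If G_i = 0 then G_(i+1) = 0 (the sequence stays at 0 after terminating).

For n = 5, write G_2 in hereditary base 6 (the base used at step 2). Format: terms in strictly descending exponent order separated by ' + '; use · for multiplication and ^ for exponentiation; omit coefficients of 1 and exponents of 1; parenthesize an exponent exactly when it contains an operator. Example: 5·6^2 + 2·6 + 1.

G_0 = 5. HB_4(5) = 4 + 1. Bump = 6. G_1 = 5.
G_1 = 5. HB_5(5) = 5. Bump = 6. G_2 = 5.

5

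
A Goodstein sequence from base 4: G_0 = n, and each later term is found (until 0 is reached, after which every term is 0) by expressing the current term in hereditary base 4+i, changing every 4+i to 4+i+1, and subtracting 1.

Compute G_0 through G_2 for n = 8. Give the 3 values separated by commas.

8 —HB4→ 2·4 —bump→ 2·5 = 10 —(−1)→ 9
9 —HB5→ 5 + 4 —bump→ 6 + 4 = 10 —(−1)→ 9

8, 9, 9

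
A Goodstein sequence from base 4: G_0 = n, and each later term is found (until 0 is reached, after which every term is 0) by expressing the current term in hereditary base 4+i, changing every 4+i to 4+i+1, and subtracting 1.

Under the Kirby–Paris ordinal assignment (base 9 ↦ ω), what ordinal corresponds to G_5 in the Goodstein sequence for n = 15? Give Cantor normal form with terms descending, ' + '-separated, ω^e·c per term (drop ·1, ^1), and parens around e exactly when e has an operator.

(0) 15|_4 = 3·4 + 3 ↦ 3·5 + 3|_5 = 18 ⇒ 17
(1) 17|_5 = 3·5 + 2 ↦ 3·6 + 2|_6 = 20 ⇒ 19
(2) 19|_6 = 3·6 + 1 ↦ 3·7 + 1|_7 = 22 ⇒ 21
(3) 21|_7 = 3·7 ↦ 3·8|_8 = 24 ⇒ 23
(4) 23|_8 = 2·8 + 7 ↦ 2·9 + 7|_9 = 25 ⇒ 24
(5) 24|_9 = 2·9 + 6 ↦ 2·10 + 6|_10 = 26 ⇒ 25

ω·2 + 6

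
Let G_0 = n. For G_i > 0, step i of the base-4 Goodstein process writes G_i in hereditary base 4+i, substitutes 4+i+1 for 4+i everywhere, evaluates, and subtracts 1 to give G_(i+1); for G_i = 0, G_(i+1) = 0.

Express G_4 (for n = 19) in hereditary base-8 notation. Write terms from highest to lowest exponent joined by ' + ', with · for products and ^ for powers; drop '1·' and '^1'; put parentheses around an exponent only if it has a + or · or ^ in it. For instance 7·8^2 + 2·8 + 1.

7·8 + 7

step 0: 19 = 4^2 + 3; sub 5 for 4: 5^2 + 3; = 28; G_1 = 28−1 = 27
step 1: 27 = 5^2 + 2; sub 6 for 5: 6^2 + 2; = 38; G_2 = 38−1 = 37
step 2: 37 = 6^2 + 1; sub 7 for 6: 7^2 + 1; = 50; G_3 = 50−1 = 49
step 3: 49 = 7^2; sub 8 for 7: 8^2; = 64; G_4 = 64−1 = 63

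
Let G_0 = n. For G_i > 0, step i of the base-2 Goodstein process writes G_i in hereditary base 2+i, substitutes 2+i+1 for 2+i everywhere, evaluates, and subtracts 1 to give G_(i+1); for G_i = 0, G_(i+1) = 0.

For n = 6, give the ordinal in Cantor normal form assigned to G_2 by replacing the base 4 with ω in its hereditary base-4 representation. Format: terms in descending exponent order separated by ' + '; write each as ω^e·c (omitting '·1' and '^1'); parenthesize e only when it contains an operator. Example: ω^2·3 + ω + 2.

ω^ω + 1

G_0=6  [base 2] 2^2 + 2  →[2↦3]→  3^3 + 3 = 30  −1 ⇒ G_1=29
G_1=29  [base 3] 3^3 + 2  →[3↦4]→  4^4 + 2 = 258  −1 ⇒ G_2=257
G_2=257  [base 4] 4^4 + 1  →[4↦5]→  5^5 + 1 = 3126  −1 ⇒ G_3=3125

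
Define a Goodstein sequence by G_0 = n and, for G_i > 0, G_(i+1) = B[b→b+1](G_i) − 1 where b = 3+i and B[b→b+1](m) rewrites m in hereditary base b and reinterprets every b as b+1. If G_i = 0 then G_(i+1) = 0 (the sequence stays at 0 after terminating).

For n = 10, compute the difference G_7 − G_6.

10 —HB3→ 3^2 + 1 —bump→ 4^2 + 1 = 17 —(−1)→ 16
16 —HB4→ 4^2 —bump→ 5^2 = 25 —(−1)→ 24
24 —HB5→ 4·5 + 4 —bump→ 4·6 + 4 = 28 —(−1)→ 27
27 —HB6→ 4·6 + 3 —bump→ 4·7 + 3 = 31 —(−1)→ 30
30 —HB7→ 4·7 + 2 —bump→ 4·8 + 2 = 34 —(−1)→ 33
33 —HB8→ 4·8 + 1 —bump→ 4·9 + 1 = 37 —(−1)→ 36
36 —HB9→ 4·9 —bump→ 4·10 = 40 —(−1)→ 39

3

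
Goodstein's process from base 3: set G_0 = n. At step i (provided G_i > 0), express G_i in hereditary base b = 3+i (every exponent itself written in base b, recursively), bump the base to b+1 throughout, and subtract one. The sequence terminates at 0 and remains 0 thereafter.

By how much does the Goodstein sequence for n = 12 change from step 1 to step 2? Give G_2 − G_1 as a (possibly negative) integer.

8

G_0=12  [base 3] 3^2 + 3  →[3↦4]→  4^2 + 4 = 20  −1 ⇒ G_1=19
G_1=19  [base 4] 4^2 + 3  →[4↦5]→  5^2 + 3 = 28  −1 ⇒ G_2=27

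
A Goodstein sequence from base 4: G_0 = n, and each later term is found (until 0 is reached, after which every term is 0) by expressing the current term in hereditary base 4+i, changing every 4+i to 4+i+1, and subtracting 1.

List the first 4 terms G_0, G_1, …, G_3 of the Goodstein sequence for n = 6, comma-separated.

step 0: 6 = 4 + 2; sub 5 for 4: 5 + 2; = 7; G_1 = 7−1 = 6
step 1: 6 = 5 + 1; sub 6 for 5: 6 + 1; = 7; G_2 = 7−1 = 6
step 2: 6 = 6; sub 7 for 6: 7; = 7; G_3 = 7−1 = 6

6, 6, 6, 6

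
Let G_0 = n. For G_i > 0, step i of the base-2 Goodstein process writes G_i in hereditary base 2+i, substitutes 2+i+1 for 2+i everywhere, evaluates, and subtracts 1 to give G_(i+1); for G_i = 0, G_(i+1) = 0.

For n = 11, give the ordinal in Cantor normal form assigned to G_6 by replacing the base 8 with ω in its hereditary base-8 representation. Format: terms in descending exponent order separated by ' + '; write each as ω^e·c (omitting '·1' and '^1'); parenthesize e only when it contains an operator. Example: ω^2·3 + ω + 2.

ω^ω·7 + ω^7·7 + ω^6·7 + ω^5·7 + ω^4·7 + ω^3·7 + ω^2·7 + ω·7 + 7

11 —HB2→ 2^(2 + 1) + 2 + 1 —bump→ 3^(3 + 1) + 3 + 1 = 85 —(−1)→ 84
84 —HB3→ 3^(3 + 1) + 3 —bump→ 4^(4 + 1) + 4 = 1028 —(−1)→ 1027
1027 —HB4→ 4^(4 + 1) + 3 —bump→ 5^(5 + 1) + 3 = 15628 —(−1)→ 15627
15627 —HB5→ 5^(5 + 1) + 2 —bump→ 6^(6 + 1) + 2 = 279938 —(−1)→ 279937
279937 —HB6→ 6^(6 + 1) + 1 —bump→ 7^(7 + 1) + 1 = 5764802 —(−1)→ 5764801
5764801 —HB7→ 7^(7 + 1) —bump→ 8^(8 + 1) = 134217728 —(−1)→ 134217727
134217727 —HB8→ 7·8^8 + 7·8^7 + 7·8^6 + 7·8^5 + 7·8^4 + 7·8^3 + 7·8^2 + 7·8 + 7 —bump→ 7·9^9 + 7·9^7 + 7·9^6 + 7·9^5 + 7·9^4 + 7·9^3 + 7·9^2 + 7·9 + 7 = 2749609303 —(−1)→ 2749609302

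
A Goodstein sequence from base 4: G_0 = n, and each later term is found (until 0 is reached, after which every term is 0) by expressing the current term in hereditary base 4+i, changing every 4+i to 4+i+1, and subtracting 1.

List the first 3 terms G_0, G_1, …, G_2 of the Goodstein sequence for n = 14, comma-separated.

14, 16, 18

[0] 14 ≡ 3·4 + 2 (base 4). Lift 5: 17. −1: 16.
[1] 16 ≡ 3·5 + 1 (base 5). Lift 6: 19. −1: 18.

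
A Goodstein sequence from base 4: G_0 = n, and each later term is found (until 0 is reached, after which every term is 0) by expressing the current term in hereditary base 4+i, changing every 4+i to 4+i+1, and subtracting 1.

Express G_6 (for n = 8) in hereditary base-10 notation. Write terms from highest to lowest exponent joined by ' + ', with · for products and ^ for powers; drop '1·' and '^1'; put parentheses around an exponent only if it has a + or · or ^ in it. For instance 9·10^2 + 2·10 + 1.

base 4: 8 = 2·4; at 5: 2·5 = 10; next = 9
base 5: 9 = 5 + 4; at 6: 6 + 4 = 10; next = 9
base 6: 9 = 6 + 3; at 7: 7 + 3 = 10; next = 9
base 7: 9 = 7 + 2; at 8: 8 + 2 = 10; next = 9
base 8: 9 = 8 + 1; at 9: 9 + 1 = 10; next = 9
base 9: 9 = 9; at 10: 10 = 10; next = 9
base 10: 9 = 9; at 11: 9 = 9; next = 8

9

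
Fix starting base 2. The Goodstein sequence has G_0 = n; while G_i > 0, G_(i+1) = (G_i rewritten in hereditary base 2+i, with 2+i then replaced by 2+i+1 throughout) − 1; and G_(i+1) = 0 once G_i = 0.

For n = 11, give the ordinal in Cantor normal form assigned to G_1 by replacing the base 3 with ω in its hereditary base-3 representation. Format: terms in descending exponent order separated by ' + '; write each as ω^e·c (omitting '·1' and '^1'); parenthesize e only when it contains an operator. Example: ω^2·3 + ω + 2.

step 0: 11 = 2^(2 + 1) + 2 + 1; sub 3 for 2: 3^(3 + 1) + 3 + 1; = 85; G_1 = 85−1 = 84
step 1: 84 = 3^(3 + 1) + 3; sub 4 for 3: 4^(4 + 1) + 4; = 1028; G_2 = 1028−1 = 1027

ω^(ω + 1) + ω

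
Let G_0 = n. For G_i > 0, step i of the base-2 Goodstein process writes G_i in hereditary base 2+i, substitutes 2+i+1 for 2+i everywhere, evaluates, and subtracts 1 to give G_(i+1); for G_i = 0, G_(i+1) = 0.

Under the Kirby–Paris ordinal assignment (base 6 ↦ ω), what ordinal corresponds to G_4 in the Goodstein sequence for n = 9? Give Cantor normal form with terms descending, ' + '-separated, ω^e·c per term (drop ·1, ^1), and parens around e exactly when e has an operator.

ω^ω·3 + ω^3·3 + ω^2·3 + ω·3 + 1

i=0: 9 = 2^(2 + 1) + 1 (b=2); 2→3: 3^(3 + 1) + 1 = 82; 82−1 = 81
i=1: 81 = 3^(3 + 1) (b=3); 3→4: 4^(4 + 1) = 1024; 1024−1 = 1023
i=2: 1023 = 3·4^4 + 3·4^3 + 3·4^2 + 3·4 + 3 (b=4); 4→5: 3·5^5 + 3·5^3 + 3·5^2 + 3·5 + 3 = 9843; 9843−1 = 9842
i=3: 9842 = 3·5^5 + 3·5^3 + 3·5^2 + 3·5 + 2 (b=5); 5→6: 3·6^6 + 3·6^3 + 3·6^2 + 3·6 + 2 = 140744; 140744−1 = 140743
i=4: 140743 = 3·6^6 + 3·6^3 + 3·6^2 + 3·6 + 1 (b=6); 6→7: 3·7^7 + 3·7^3 + 3·7^2 + 3·7 + 1 = 2471827; 2471827−1 = 2471826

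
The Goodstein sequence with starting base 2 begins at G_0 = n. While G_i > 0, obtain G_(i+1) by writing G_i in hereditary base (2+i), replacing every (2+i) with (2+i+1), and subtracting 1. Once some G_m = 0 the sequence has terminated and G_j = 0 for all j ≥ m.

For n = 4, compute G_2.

41

G_0 = 4. HB_2(4) = 2^2. Bump = 27. G_1 = 26.
G_1 = 26. HB_3(26) = 2·3^2 + 2·3 + 2. Bump = 42. G_2 = 41.
G_2 = 41. HB_4(41) = 2·4^2 + 2·4 + 1. Bump = 61. G_3 = 60.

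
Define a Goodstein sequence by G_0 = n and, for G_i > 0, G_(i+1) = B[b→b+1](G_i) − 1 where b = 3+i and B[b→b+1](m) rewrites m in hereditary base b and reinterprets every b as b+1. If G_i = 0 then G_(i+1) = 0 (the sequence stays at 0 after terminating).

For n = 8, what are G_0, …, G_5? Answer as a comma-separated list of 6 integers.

step 0: 8 = 2·3 + 2; sub 4 for 3: 2·4 + 2; = 10; G_1 = 10−1 = 9
step 1: 9 = 2·4 + 1; sub 5 for 4: 2·5 + 1; = 11; G_2 = 11−1 = 10
step 2: 10 = 2·5; sub 6 for 5: 2·6; = 12; G_3 = 12−1 = 11
step 3: 11 = 6 + 5; sub 7 for 6: 7 + 5; = 12; G_4 = 12−1 = 11
step 4: 11 = 7 + 4; sub 8 for 7: 8 + 4; = 12; G_5 = 12−1 = 11

8, 9, 10, 11, 11, 11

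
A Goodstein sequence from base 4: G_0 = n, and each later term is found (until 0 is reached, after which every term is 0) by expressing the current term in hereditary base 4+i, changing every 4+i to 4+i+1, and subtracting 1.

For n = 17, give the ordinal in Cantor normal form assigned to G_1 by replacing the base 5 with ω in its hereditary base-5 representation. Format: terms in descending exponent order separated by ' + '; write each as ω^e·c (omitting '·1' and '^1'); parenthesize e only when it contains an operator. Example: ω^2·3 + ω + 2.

17 —HB4→ 4^2 + 1 —bump→ 5^2 + 1 = 26 —(−1)→ 25
25 —HB5→ 5^2 —bump→ 6^2 = 36 —(−1)→ 35

ω^2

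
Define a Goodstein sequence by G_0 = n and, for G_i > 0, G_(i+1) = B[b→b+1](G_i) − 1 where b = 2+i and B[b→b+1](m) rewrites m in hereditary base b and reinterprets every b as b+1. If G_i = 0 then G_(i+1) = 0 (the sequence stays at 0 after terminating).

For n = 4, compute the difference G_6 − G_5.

G_0 = 4. HB_2(4) = 2^2. Bump = 27. G_1 = 26.
G_1 = 26. HB_3(26) = 2·3^2 + 2·3 + 2. Bump = 42. G_2 = 41.
G_2 = 41. HB_4(41) = 2·4^2 + 2·4 + 1. Bump = 61. G_3 = 60.
G_3 = 60. HB_5(60) = 2·5^2 + 2·5. Bump = 84. G_4 = 83.
G_4 = 83. HB_6(83) = 2·6^2 + 6 + 5. Bump = 110. G_5 = 109.
G_5 = 109. HB_7(109) = 2·7^2 + 7 + 4. Bump = 140. G_6 = 139.

30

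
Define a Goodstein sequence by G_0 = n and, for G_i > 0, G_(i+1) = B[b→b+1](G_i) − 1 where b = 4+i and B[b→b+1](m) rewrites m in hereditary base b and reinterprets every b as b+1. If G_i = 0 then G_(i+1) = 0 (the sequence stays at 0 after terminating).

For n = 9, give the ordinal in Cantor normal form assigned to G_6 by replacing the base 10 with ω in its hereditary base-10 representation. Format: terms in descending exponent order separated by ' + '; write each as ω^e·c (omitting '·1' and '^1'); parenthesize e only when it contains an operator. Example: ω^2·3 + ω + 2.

ω + 1

base 4: 9 = 2·4 + 1; at 5: 2·5 + 1 = 11; next = 10
base 5: 10 = 2·5; at 6: 2·6 = 12; next = 11
base 6: 11 = 6 + 5; at 7: 7 + 5 = 12; next = 11
base 7: 11 = 7 + 4; at 8: 8 + 4 = 12; next = 11
base 8: 11 = 8 + 3; at 9: 9 + 3 = 12; next = 11
base 9: 11 = 9 + 2; at 10: 10 + 2 = 12; next = 11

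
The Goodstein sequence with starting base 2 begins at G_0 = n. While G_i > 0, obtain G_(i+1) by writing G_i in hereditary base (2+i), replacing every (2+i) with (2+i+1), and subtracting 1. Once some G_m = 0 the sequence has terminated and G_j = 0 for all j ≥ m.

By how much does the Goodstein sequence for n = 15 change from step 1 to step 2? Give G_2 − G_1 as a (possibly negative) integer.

1172

15 —HB2→ 2^(2 + 1) + 2^2 + 2 + 1 —bump→ 3^(3 + 1) + 3^3 + 3 + 1 = 112 —(−1)→ 111
111 —HB3→ 3^(3 + 1) + 3^3 + 3 —bump→ 4^(4 + 1) + 4^4 + 4 = 1284 —(−1)→ 1283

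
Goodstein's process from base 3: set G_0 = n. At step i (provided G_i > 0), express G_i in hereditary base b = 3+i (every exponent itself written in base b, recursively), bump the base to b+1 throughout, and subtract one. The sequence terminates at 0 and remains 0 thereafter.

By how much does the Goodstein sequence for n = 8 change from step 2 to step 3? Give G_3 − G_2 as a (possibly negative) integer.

G_0=8  [base 3] 2·3 + 2  →[3↦4]→  2·4 + 2 = 10  −1 ⇒ G_1=9
G_1=9  [base 4] 2·4 + 1  →[4↦5]→  2·5 + 1 = 11  −1 ⇒ G_2=10
G_2=10  [base 5] 2·5  →[5↦6]→  2·6 = 12  −1 ⇒ G_3=11

1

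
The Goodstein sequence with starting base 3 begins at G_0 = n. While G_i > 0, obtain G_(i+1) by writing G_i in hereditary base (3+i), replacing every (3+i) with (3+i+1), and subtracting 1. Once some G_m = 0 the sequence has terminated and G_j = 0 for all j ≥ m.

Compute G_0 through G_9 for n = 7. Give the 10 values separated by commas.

G_0=7  [base 3] 2·3 + 1  →[3↦4]→  2·4 + 1 = 9  −1 ⇒ G_1=8
G_1=8  [base 4] 2·4  →[4↦5]→  2·5 = 10  −1 ⇒ G_2=9
G_2=9  [base 5] 5 + 4  →[5↦6]→  6 + 4 = 10  −1 ⇒ G_3=9
G_3=9  [base 6] 6 + 3  →[6↦7]→  7 + 3 = 10  −1 ⇒ G_4=9
G_4=9  [base 7] 7 + 2  →[7↦8]→  8 + 2 = 10  −1 ⇒ G_5=9
G_5=9  [base 8] 8 + 1  →[8↦9]→  9 + 1 = 10  −1 ⇒ G_6=9
G_6=9  [base 9] 9  →[9↦10]→  10 = 10  −1 ⇒ G_7=9
G_7=9  [base 10] 9  →[10↦11]→  9 = 9  −1 ⇒ G_8=8
G_8=8  [base 11] 8  →[11↦12]→  8 = 8  −1 ⇒ G_9=7

7, 8, 9, 9, 9, 9, 9, 9, 8, 7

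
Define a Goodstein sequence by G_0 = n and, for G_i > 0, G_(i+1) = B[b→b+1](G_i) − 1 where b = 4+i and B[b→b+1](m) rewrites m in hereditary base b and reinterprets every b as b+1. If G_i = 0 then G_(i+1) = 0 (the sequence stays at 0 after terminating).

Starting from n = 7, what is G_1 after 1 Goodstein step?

G_0 = 7. HB_4(7) = 4 + 3. Bump = 8. G_1 = 7.
G_1 = 7. HB_5(7) = 5 + 2. Bump = 8. G_2 = 7.

7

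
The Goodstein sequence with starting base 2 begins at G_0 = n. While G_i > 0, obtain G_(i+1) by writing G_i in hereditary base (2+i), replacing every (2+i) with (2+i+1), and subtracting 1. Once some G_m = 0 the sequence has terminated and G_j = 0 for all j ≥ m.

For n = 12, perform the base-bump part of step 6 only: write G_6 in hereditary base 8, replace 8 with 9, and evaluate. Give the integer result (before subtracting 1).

G_0 = 12. HB_2(12) = 2^(2 + 1) + 2^2. Bump = 108. G_1 = 107.
G_1 = 107. HB_3(107) = 3^(3 + 1) + 2·3^2 + 2·3 + 2. Bump = 1066. G_2 = 1065.
G_2 = 1065. HB_4(1065) = 4^(4 + 1) + 2·4^2 + 2·4 + 1. Bump = 15686. G_3 = 15685.
G_3 = 15685. HB_5(15685) = 5^(5 + 1) + 2·5^2 + 2·5. Bump = 280020. G_4 = 280019.
G_4 = 280019. HB_6(280019) = 6^(6 + 1) + 2·6^2 + 6 + 5. Bump = 5764911. G_5 = 5764910.
G_5 = 5764910. HB_7(5764910) = 7^(7 + 1) + 2·7^2 + 7 + 4. Bump = 134217868. G_6 = 134217867.

3486784575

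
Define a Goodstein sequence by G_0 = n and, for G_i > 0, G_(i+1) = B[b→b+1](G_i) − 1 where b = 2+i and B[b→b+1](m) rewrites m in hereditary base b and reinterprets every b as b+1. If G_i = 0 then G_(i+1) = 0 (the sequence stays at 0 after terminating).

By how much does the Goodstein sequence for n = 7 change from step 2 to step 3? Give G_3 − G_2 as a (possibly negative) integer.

2868

i=0: 7 = 2^2 + 2 + 1 (b=2); 2→3: 3^3 + 3 + 1 = 31; 31−1 = 30
i=1: 30 = 3^3 + 3 (b=3); 3→4: 4^4 + 4 = 260; 260−1 = 259
i=2: 259 = 4^4 + 3 (b=4); 4→5: 5^5 + 3 = 3128; 3128−1 = 3127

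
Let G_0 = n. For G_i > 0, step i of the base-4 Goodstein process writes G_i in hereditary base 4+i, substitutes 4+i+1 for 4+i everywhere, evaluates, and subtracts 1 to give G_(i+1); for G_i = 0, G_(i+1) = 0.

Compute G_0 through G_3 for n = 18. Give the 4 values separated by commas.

G_0=18  [base 4] 4^2 + 2  →[4↦5]→  5^2 + 2 = 27  −1 ⇒ G_1=26
G_1=26  [base 5] 5^2 + 1  →[5↦6]→  6^2 + 1 = 37  −1 ⇒ G_2=36
G_2=36  [base 6] 6^2  →[6↦7]→  7^2 = 49  −1 ⇒ G_3=48

18, 26, 36, 48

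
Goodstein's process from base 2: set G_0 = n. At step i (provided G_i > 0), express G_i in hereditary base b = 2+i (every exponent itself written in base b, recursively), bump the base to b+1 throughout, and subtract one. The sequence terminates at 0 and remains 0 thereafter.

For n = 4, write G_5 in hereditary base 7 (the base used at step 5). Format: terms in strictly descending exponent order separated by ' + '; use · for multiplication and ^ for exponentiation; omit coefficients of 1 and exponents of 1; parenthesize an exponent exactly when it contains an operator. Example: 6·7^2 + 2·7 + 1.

2·7^2 + 7 + 4

[0] 4 ≡ 2^2 (base 2). Lift 3: 27. −1: 26.
[1] 26 ≡ 2·3^2 + 2·3 + 2 (base 3). Lift 4: 42. −1: 41.
[2] 41 ≡ 2·4^2 + 2·4 + 1 (base 4). Lift 5: 61. −1: 60.
[3] 60 ≡ 2·5^2 + 2·5 (base 5). Lift 6: 84. −1: 83.
[4] 83 ≡ 2·6^2 + 6 + 5 (base 6). Lift 7: 110. −1: 109.
[5] 109 ≡ 2·7^2 + 7 + 4 (base 7). Lift 8: 140. −1: 139.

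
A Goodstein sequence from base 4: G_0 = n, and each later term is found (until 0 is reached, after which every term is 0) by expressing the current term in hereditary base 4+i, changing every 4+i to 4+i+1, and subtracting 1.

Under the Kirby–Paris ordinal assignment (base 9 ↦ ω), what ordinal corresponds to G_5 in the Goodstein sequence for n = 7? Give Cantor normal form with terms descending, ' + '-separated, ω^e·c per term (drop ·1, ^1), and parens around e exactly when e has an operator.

6

(0) 7|_4 = 4 + 3 ↦ 5 + 3|_5 = 8 ⇒ 7
(1) 7|_5 = 5 + 2 ↦ 6 + 2|_6 = 8 ⇒ 7
(2) 7|_6 = 6 + 1 ↦ 7 + 1|_7 = 8 ⇒ 7
(3) 7|_7 = 7 ↦ 8|_8 = 8 ⇒ 7
(4) 7|_8 = 7 ↦ 7|_9 = 7 ⇒ 6
(5) 6|_9 = 6 ↦ 6|_10 = 6 ⇒ 5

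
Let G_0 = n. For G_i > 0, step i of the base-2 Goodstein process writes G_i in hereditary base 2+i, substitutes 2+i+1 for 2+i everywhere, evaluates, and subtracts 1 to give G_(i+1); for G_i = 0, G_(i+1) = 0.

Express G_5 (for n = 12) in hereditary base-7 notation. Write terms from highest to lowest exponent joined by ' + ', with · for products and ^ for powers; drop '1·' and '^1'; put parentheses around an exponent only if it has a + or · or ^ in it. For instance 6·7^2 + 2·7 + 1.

7^(7 + 1) + 2·7^2 + 7 + 4

G_0 = 12. HB_2(12) = 2^(2 + 1) + 2^2. Bump = 108. G_1 = 107.
G_1 = 107. HB_3(107) = 3^(3 + 1) + 2·3^2 + 2·3 + 2. Bump = 1066. G_2 = 1065.
G_2 = 1065. HB_4(1065) = 4^(4 + 1) + 2·4^2 + 2·4 + 1. Bump = 15686. G_3 = 15685.
G_3 = 15685. HB_5(15685) = 5^(5 + 1) + 2·5^2 + 2·5. Bump = 280020. G_4 = 280019.
G_4 = 280019. HB_6(280019) = 6^(6 + 1) + 2·6^2 + 6 + 5. Bump = 5764911. G_5 = 5764910.
G_5 = 5764910. HB_7(5764910) = 7^(7 + 1) + 2·7^2 + 7 + 4. Bump = 134217868. G_6 = 134217867.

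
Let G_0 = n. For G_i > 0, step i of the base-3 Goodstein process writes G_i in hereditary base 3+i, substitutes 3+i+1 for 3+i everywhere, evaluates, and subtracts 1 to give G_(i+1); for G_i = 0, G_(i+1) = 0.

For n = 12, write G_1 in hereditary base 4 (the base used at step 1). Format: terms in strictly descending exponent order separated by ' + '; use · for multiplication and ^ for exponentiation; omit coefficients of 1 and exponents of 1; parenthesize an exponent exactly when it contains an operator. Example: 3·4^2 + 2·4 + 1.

4^2 + 3

[0] 12 ≡ 3^2 + 3 (base 3). Lift 4: 20. −1: 19.
[1] 19 ≡ 4^2 + 3 (base 4). Lift 5: 28. −1: 27.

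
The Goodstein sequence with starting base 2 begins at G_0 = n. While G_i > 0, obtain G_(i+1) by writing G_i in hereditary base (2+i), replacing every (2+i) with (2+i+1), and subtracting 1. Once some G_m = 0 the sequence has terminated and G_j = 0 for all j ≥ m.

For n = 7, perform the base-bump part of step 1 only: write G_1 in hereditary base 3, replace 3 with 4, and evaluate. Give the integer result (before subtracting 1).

260

G_0=7  [base 2] 2^2 + 2 + 1  →[2↦3]→  3^3 + 3 + 1 = 31  −1 ⇒ G_1=30
G_1=30  [base 3] 3^3 + 3  →[3↦4]→  4^4 + 4 = 260  −1 ⇒ G_2=259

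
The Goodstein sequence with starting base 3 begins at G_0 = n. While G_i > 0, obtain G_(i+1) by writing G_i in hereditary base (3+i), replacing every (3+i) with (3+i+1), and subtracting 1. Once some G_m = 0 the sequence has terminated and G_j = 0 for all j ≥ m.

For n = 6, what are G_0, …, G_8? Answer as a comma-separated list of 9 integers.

G_0=6  [base 3] 2·3  →[3↦4]→  2·4 = 8  −1 ⇒ G_1=7
G_1=7  [base 4] 4 + 3  →[4↦5]→  5 + 3 = 8  −1 ⇒ G_2=7
G_2=7  [base 5] 5 + 2  →[5↦6]→  6 + 2 = 8  −1 ⇒ G_3=7
G_3=7  [base 6] 6 + 1  →[6↦7]→  7 + 1 = 8  −1 ⇒ G_4=7
G_4=7  [base 7] 7  →[7↦8]→  8 = 8  −1 ⇒ G_5=7
G_5=7  [base 8] 7  →[8↦9]→  7 = 7  −1 ⇒ G_6=6
G_6=6  [base 9] 6  →[9↦10]→  6 = 6  −1 ⇒ G_7=5
G_7=5  [base 10] 5  →[10↦11]→  5 = 5  −1 ⇒ G_8=4

6, 7, 7, 7, 7, 7, 6, 5, 4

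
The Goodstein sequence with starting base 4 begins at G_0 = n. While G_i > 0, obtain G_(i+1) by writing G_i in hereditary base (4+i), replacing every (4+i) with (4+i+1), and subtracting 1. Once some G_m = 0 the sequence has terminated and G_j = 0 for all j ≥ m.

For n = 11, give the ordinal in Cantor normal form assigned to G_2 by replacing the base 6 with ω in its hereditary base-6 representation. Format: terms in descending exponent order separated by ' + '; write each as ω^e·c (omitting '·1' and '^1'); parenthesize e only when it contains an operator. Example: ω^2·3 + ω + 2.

ω·2 + 1

i=0: 11 = 2·4 + 3 (b=4); 4→5: 2·5 + 3 = 13; 13−1 = 12
i=1: 12 = 2·5 + 2 (b=5); 5→6: 2·6 + 2 = 14; 14−1 = 13
i=2: 13 = 2·6 + 1 (b=6); 6→7: 2·7 + 1 = 15; 15−1 = 14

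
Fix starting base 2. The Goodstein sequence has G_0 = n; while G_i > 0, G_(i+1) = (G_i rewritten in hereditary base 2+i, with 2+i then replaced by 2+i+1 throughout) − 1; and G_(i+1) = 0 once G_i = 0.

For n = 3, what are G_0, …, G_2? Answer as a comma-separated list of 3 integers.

[0] 3 ≡ 2 + 1 (base 2). Lift 3: 4. −1: 3.
[1] 3 ≡ 3 (base 3). Lift 4: 4. −1: 3.

3, 3, 3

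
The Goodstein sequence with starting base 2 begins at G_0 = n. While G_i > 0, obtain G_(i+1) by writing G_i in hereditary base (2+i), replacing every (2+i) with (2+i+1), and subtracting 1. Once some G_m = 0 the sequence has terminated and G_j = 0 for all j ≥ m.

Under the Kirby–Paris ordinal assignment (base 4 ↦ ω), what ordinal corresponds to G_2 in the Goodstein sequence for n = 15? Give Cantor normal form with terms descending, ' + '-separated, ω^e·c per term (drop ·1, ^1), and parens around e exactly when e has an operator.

ω^(ω + 1) + ω^ω + 3

G_0 = 15. HB_2(15) = 2^(2 + 1) + 2^2 + 2 + 1. Bump = 112. G_1 = 111.
G_1 = 111. HB_3(111) = 3^(3 + 1) + 3^3 + 3. Bump = 1284. G_2 = 1283.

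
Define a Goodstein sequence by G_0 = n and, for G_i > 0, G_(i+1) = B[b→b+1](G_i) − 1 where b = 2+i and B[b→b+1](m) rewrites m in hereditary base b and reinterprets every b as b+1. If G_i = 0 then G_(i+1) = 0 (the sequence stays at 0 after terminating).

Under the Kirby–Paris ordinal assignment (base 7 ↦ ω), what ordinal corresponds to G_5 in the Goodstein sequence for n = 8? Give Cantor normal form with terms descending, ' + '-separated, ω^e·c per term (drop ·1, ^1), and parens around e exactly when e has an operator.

base 2: 8 = 2^(2 + 1); at 3: 3^(3 + 1) = 81; next = 80
base 3: 80 = 2·3^3 + 2·3^2 + 2·3 + 2; at 4: 2·4^4 + 2·4^2 + 2·4 + 2 = 554; next = 553
base 4: 553 = 2·4^4 + 2·4^2 + 2·4 + 1; at 5: 2·5^5 + 2·5^2 + 2·5 + 1 = 6311; next = 6310
base 5: 6310 = 2·5^5 + 2·5^2 + 2·5; at 6: 2·6^6 + 2·6^2 + 2·6 = 93396; next = 93395
base 6: 93395 = 2·6^6 + 2·6^2 + 6 + 5; at 7: 2·7^7 + 2·7^2 + 7 + 5 = 1647196; next = 1647195
base 7: 1647195 = 2·7^7 + 2·7^2 + 7 + 4; at 8: 2·8^8 + 2·8^2 + 8 + 4 = 33554572; next = 33554571

ω^ω·2 + ω^2·2 + ω + 4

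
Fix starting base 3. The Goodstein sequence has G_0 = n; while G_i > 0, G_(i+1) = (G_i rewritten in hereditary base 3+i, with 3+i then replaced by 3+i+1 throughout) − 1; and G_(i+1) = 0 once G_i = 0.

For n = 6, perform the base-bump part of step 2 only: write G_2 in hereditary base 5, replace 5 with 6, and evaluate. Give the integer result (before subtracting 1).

8

(0) 6|_3 = 2·3 ↦ 2·4|_4 = 8 ⇒ 7
(1) 7|_4 = 4 + 3 ↦ 5 + 3|_5 = 8 ⇒ 7
(2) 7|_5 = 5 + 2 ↦ 6 + 2|_6 = 8 ⇒ 7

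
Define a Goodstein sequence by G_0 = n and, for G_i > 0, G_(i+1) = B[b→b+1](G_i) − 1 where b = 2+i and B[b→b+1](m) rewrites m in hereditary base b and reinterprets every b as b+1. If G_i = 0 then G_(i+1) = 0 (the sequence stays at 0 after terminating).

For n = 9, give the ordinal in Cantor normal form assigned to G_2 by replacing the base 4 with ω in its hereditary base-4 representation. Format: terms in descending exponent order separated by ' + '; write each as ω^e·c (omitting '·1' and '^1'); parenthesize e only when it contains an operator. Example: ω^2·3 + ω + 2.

ω^ω·3 + ω^3·3 + ω^2·3 + ω·3 + 3

G_0=9  [base 2] 2^(2 + 1) + 1  →[2↦3]→  3^(3 + 1) + 1 = 82  −1 ⇒ G_1=81
G_1=81  [base 3] 3^(3 + 1)  →[3↦4]→  4^(4 + 1) = 1024  −1 ⇒ G_2=1023
G_2=1023  [base 4] 3·4^4 + 3·4^3 + 3·4^2 + 3·4 + 3  →[4↦5]→  3·5^5 + 3·5^3 + 3·5^2 + 3·5 + 3 = 9843  −1 ⇒ G_3=9842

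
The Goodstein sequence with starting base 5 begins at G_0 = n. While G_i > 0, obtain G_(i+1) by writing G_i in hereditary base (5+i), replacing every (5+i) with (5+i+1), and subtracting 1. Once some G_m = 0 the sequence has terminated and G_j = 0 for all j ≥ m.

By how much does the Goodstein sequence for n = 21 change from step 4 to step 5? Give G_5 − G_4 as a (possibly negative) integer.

[0] 21 ≡ 4·5 + 1 (base 5). Lift 6: 25. −1: 24.
[1] 24 ≡ 4·6 (base 6). Lift 7: 28. −1: 27.
[2] 27 ≡ 3·7 + 6 (base 7). Lift 8: 30. −1: 29.
[3] 29 ≡ 3·8 + 5 (base 8). Lift 9: 32. −1: 31.
[4] 31 ≡ 3·9 + 4 (base 9). Lift 10: 34. −1: 33.

2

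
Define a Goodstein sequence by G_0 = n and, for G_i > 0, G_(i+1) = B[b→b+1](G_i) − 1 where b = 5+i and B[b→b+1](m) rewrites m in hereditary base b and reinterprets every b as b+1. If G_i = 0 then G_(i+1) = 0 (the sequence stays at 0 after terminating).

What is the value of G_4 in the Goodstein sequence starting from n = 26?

58

(0) 26|_5 = 5^2 + 1 ↦ 6^2 + 1|_6 = 37 ⇒ 36
(1) 36|_6 = 6^2 ↦ 7^2|_7 = 49 ⇒ 48
(2) 48|_7 = 6·7 + 6 ↦ 6·8 + 6|_8 = 54 ⇒ 53
(3) 53|_8 = 6·8 + 5 ↦ 6·9 + 5|_9 = 59 ⇒ 58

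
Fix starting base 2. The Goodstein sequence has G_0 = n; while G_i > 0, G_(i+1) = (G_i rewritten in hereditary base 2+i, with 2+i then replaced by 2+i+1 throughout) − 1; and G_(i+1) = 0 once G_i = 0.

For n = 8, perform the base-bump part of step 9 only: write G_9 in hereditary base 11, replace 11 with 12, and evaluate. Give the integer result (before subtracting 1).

17832200896812

[0] 8 ≡ 2^(2 + 1) (base 2). Lift 3: 81. −1: 80.
[1] 80 ≡ 2·3^3 + 2·3^2 + 2·3 + 2 (base 3). Lift 4: 554. −1: 553.
[2] 553 ≡ 2·4^4 + 2·4^2 + 2·4 + 1 (base 4). Lift 5: 6311. −1: 6310.
[3] 6310 ≡ 2·5^5 + 2·5^2 + 2·5 (base 5). Lift 6: 93396. −1: 93395.
[4] 93395 ≡ 2·6^6 + 2·6^2 + 6 + 5 (base 6). Lift 7: 1647196. −1: 1647195.
[5] 1647195 ≡ 2·7^7 + 2·7^2 + 7 + 4 (base 7). Lift 8: 33554572. −1: 33554571.
[6] 33554571 ≡ 2·8^8 + 2·8^2 + 8 + 3 (base 8). Lift 9: 774841152. −1: 774841151.
[7] 774841151 ≡ 2·9^9 + 2·9^2 + 9 + 2 (base 9). Lift 10: 20000000212. −1: 20000000211.
[8] 20000000211 ≡ 2·10^10 + 2·10^2 + 10 + 1 (base 10). Lift 11: 570623341476. −1: 570623341475.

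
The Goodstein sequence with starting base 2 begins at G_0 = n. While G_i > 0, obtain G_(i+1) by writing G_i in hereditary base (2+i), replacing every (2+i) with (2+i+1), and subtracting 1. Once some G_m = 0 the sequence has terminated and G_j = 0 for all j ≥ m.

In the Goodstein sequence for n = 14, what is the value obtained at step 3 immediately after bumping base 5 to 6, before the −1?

i=0: 14 = 2^(2 + 1) + 2^2 + 2 (b=2); 2→3: 3^(3 + 1) + 3^3 + 3 = 111; 111−1 = 110
i=1: 110 = 3^(3 + 1) + 3^3 + 2 (b=3); 3→4: 4^(4 + 1) + 4^4 + 2 = 1282; 1282−1 = 1281
i=2: 1281 = 4^(4 + 1) + 4^4 + 1 (b=4); 4→5: 5^(5 + 1) + 5^5 + 1 = 18751; 18751−1 = 18750
i=3: 18750 = 5^(5 + 1) + 5^5 (b=5); 5→6: 6^(6 + 1) + 6^6 = 326592; 326592−1 = 326591

326592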